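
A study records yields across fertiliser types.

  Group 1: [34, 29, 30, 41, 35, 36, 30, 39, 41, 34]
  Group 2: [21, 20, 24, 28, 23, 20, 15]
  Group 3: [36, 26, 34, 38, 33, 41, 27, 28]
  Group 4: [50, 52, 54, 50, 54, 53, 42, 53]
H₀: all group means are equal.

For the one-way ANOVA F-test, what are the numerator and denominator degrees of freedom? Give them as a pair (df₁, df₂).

degrees of freedom = [3, 29]

k = 4 groups, N = 33 total
df = (k−1, N−k) = (4−1, 33−4) = (3, 29)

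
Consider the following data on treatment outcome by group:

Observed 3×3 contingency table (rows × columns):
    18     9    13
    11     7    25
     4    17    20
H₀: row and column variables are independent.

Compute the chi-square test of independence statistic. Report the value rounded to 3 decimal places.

test statistic = 17.819

Row totals [40, 43, 41], col totals [33, 33, 58], n=124
χ² = (18−10.65)²/10.65 + (9−10.65)²/10.65 + (13−18.71)²/18.71 + (11−11.44)²/11.44 + (7−11.44)²/11.44 + (25−20.11)²/20.11 + (4−10.91)²/10.91 + (17−10.91)²/10.91 + (20−19.18)²/19.18 = 17.8189
df = 4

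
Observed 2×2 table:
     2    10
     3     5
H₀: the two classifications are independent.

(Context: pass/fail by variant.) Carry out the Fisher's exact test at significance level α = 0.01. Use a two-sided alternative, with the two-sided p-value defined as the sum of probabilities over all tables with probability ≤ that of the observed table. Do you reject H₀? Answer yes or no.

reject H₀: no

Margins: r₁=12, r₂=8, c₁=5, c₂=15, n=20
p_obs = C(12,2)·C(8,3)/C(20,5); sum pmf over tables with pmf ≤ p_obs
p-value (two-sided) = 0.34727
At α=0.01: p ≥ α → fail to reject H₀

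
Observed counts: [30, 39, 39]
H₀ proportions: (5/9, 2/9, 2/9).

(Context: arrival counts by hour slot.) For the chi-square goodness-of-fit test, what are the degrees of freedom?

df = k − 1 = 3 − 1 = 2

degrees of freedom = 2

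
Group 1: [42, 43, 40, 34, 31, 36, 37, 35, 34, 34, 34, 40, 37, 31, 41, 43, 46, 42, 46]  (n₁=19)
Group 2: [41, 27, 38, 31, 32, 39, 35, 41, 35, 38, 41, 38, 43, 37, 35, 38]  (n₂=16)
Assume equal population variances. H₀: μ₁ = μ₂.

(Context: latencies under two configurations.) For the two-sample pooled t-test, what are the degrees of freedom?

df = n₁ + n₂ − 2 = 19 + 16 − 2 = 33

degrees of freedom = 33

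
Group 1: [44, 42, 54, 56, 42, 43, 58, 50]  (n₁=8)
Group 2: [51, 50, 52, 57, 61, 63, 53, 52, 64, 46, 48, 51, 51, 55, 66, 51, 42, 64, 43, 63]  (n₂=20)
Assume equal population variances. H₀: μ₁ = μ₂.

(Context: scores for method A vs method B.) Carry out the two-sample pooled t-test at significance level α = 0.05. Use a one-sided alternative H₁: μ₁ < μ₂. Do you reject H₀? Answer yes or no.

reject H₀: yes

x̄₁=48.625, s₁=6.696, n₁=8
x̄₂=54.150, s₂=7.220, n₂=20
s_p² = [7·6.696² + 19·7.220²]/26 = 50.1702
SE = √(s_p²·(1/8+1/20)) = 2.9631
t = (48.625−54.150)/2.9631 = -1.8646
df = 26
p-value (one-sided, H₁ less) = 0.03678
At α=0.05: p < α → reject H₀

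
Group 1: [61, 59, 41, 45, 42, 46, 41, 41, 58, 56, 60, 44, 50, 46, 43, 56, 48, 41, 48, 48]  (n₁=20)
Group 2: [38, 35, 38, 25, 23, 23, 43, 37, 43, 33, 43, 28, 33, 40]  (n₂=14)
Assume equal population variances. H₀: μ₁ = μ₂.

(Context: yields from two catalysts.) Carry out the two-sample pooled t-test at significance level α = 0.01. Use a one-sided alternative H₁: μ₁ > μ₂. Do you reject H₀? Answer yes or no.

reject H₀: yes

x̄₁=48.700, s₁=7.057, n₁=20
x̄₂=34.429, s₂=7.229, n₂=14
s_p² = [19·7.057² + 13·7.229²]/32 = 50.8009
SE = √(s_p²·(1/20+1/14)) = 2.4837
t = (48.700−34.429)/2.4837 = 5.7461
df = 32
p-value (one-sided, H₁ greater) = 0.00000
At α=0.01: p < α → reject H₀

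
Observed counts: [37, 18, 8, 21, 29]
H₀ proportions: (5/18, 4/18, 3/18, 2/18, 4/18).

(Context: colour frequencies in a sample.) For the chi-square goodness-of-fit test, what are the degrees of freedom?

df = k − 1 = 5 − 1 = 4

degrees of freedom = 4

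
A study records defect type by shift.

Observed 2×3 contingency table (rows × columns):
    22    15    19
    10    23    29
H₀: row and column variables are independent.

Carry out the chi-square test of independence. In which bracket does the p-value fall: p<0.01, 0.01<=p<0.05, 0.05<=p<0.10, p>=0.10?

Row totals [56, 62], col totals [32, 38, 48], n=118
χ² = (22−15.19)²/15.19 + (15−18.03)²/18.03 + (19−22.78)²/22.78 + (10−16.81)²/16.81 + (23−19.97)²/19.97 + (29−25.22)²/25.22 = 7.9831
df = 2
p-value (upper-tail) = 0.01847
→ bracket: 0.01<=p<0.05

p-value bracket: 0.01<=p<0.05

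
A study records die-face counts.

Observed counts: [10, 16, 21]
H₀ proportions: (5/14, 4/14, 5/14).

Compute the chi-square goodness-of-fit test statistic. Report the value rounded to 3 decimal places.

test statistic = 4.294

n = 47; E_i = n·p_i = [16.79, 13.43, 16.79]
χ² = (10−16.79)²/16.79 + (16−13.43)²/13.43 + (21−16.79)²/16.79 = 4.2936
df = 2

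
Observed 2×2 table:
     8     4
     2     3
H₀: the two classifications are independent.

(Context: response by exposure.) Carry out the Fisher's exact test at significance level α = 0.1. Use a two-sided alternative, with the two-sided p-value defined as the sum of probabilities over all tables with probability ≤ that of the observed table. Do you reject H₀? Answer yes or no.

reject H₀: no

Margins: r₁=12, r₂=5, c₁=10, c₂=7, n=17
p_obs = C(12,8)·C(5,2)/C(17,10); sum pmf over tables with pmf ≤ p_obs
p-value (two-sided) = 0.59276
At α=0.1: p ≥ α → fail to reject H₀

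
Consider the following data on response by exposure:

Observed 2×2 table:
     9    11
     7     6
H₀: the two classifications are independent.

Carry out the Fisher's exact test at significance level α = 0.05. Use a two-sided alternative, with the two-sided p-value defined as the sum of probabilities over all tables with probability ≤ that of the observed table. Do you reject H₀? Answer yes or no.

reject H₀: no

Margins: r₁=20, r₂=13, c₁=16, c₂=17, n=33
p_obs = C(20,9)·C(13,7)/C(33,16); sum pmf over tables with pmf ≤ p_obs
p-value (two-sided) = 0.72828
At α=0.05: p ≥ α → fail to reject H₀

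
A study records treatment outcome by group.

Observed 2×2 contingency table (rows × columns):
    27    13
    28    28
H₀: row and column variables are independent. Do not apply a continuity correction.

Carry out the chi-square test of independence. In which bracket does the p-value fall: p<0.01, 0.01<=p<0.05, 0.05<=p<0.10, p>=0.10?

Row totals [40, 56], col totals [55, 41], n=96
χ² = (27−22.92)²/22.92 + (13−17.08)²/17.08 + (28−32.08)²/32.08 + (28−23.92)²/23.92 = 2.9204
df = 1
p-value (upper-tail) = 0.08746
→ bracket: 0.05<=p<0.10

p-value bracket: 0.05<=p<0.10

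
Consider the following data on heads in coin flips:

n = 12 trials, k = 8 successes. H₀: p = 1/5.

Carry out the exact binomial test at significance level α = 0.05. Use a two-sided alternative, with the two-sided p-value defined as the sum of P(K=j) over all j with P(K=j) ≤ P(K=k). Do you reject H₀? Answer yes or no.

reject H₀: yes

Exact binomial: n=12, k=8, p₀=1/5=0.2000
P(X=j) = C(n,j)·p₀^j·(1−p₀)^(n−j); p = Σ P(X=j) over j with P(X=j) ≤ P(X=8)
p-value (two-sided) = 0.00058
At α=0.05: p < α → reject H₀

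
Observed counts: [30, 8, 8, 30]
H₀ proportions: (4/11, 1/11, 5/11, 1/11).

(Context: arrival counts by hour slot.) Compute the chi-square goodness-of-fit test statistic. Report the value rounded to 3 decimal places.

test statistic = 97.945

n = 76; E_i = n·p_i = [27.64, 6.91, 34.55, 6.91]
χ² = (30−27.64)²/27.64 + (8−6.91)²/6.91 + (8−34.55)²/34.55 + (30−6.91)²/6.91 = 97.9447
df = 3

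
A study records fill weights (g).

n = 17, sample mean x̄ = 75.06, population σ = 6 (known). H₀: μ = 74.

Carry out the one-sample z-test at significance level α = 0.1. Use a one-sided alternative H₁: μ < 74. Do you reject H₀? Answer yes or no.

reject H₀: no

SE = σ/√n = 6/√17 = 1.4552
z = (x̄−μ₀)/SE = (75.06−74)/1.4552 = 0.7284
p-value (one-sided, H₁ less) = 0.76682
At α=0.1: p ≥ α → fail to reject H₀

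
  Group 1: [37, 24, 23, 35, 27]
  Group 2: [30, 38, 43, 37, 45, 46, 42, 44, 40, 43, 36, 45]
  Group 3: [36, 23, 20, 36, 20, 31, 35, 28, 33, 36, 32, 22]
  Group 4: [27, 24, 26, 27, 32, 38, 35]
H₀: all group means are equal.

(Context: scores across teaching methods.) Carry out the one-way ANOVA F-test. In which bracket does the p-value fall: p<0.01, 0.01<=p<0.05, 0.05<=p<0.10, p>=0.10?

Group means [29.20, 40.75, 29.33, 29.86], grand mean 33.222
SSB = Σnᵢ(x̄ᵢ−x̄)² = 1021.648; SSW = ΣΣ(x−x̄ᵢ)² = 1032.574
MSB = 1021.648/3 = 340.5495; MSW = 1032.574/32 = 32.2679
F = MSB/MSW = 10.5538
df = (3, 32)
p-value (upper-tail) = 0.00006
→ bracket: p<0.01

p-value bracket: p<0.01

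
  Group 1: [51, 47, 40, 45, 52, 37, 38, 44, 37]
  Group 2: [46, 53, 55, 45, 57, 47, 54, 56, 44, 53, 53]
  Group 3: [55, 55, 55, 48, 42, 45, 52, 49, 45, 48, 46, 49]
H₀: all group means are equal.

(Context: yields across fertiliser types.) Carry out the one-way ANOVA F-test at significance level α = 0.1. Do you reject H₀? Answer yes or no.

reject H₀: yes

Group means [43.44, 51.18, 49.08], grand mean 48.219
SSB = Σnᵢ(x̄ᵢ−x̄)² = 310.693; SSW = ΣΣ(x−x̄ᵢ)² = 702.775
MSB = 310.693/2 = 155.3467; MSW = 702.775/29 = 24.2336
F = MSB/MSW = 6.4104
df = (2, 29)
p-value (upper-tail) = 0.00495
At α=0.1: p < α → reject H₀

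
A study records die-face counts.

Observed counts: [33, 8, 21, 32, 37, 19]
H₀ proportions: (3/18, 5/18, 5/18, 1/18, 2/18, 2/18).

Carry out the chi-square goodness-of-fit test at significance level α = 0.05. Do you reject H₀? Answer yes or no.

n = 150; E_i = n·p_i = [25.00, 41.67, 41.67, 8.33, 16.67, 16.67]
χ² = (33−25.00)²/25.00 + (8−41.67)²/41.67 + (21−41.67)²/41.67 + (32−8.33)²/8.33 + (37−16.67)²/16.67 + (19−16.67)²/16.67 = 132.3600
df = 5
p-value (upper-tail) = 0.00000
At α=0.05: p < α → reject H₀

reject H₀: yes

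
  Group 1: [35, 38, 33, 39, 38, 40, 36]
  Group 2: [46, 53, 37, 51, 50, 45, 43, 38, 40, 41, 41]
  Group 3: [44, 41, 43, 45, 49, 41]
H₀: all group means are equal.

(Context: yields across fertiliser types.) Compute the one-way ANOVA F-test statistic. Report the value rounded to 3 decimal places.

Group means [37.00, 44.09, 43.83], grand mean 41.958
SSB = Σnᵢ(x̄ᵢ−x̄)² = 243.216; SSW = ΣΣ(x−x̄ᵢ)² = 371.742
MSB = 243.216/2 = 121.6080; MSW = 371.742/21 = 17.7020
F = MSB/MSW = 6.8697
df = (2, 21)

test statistic = 6.870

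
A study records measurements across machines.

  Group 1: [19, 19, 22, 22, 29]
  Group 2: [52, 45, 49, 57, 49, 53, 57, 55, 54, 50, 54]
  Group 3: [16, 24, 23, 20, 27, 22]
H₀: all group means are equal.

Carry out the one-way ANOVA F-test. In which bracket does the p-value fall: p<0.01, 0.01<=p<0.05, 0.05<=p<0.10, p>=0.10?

Group means [22.20, 52.27, 22.00], grand mean 37.182
SSB = Σnᵢ(x̄ᵢ−x̄)² = 5010.291; SSW = ΣΣ(x−x̄ᵢ)² = 274.982
MSB = 5010.291/2 = 2505.1455; MSW = 274.982/19 = 14.4727
F = MSB/MSW = 173.0942
df = (2, 19)
p-value (upper-tail) = 0.00000
→ bracket: p<0.01

p-value bracket: p<0.01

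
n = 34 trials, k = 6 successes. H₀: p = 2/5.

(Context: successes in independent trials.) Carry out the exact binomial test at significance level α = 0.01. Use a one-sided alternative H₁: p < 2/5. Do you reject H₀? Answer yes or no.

reject H₀: yes

Exact binomial: n=34, k=6, p₀=2/5=0.4000
P(X≤6) from Σ C(n,i)·p₀^i·(1−p₀)^(n−i)
p-value (one-sided, H₁ less) = 0.00475
At α=0.01: p < α → reject H₀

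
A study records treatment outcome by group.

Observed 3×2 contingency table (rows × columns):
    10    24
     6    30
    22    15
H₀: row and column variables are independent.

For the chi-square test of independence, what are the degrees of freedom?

degrees of freedom = 2

df = (r−1)(c−1) = (3−1)·(2−1) = 2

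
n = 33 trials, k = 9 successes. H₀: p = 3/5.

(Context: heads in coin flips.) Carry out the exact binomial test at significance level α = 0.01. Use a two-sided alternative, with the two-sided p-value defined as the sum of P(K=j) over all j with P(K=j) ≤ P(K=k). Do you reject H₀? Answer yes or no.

reject H₀: yes

Exact binomial: n=33, k=9, p₀=3/5=0.6000
P(X=j) = C(n,j)·p₀^j·(1−p₀)^(n−j); p = Σ P(X=j) over j with P(X=j) ≤ P(X=9)
p-value (two-sided) = 0.00023
At α=0.01: p < α → reject H₀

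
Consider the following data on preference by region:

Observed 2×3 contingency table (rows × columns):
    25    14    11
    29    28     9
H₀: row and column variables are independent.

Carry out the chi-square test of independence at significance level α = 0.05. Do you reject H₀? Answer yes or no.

reject H₀: no

Row totals [50, 66], col totals [54, 42, 20], n=116
χ² = (25−23.28)²/23.28 + (14−18.10)²/18.10 + (11−8.62)²/8.62 + (29−30.72)²/30.72 + (28−23.90)²/23.90 + (9−11.38)²/11.38 = 3.0134
df = 2
p-value (upper-tail) = 0.22164
At α=0.05: p ≥ α → fail to reject H₀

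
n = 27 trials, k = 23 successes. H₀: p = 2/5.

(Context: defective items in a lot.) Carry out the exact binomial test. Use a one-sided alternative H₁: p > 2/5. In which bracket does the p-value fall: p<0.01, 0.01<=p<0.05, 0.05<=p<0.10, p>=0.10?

p-value bracket: p<0.01

Exact binomial: n=27, k=23, p₀=2/5=0.4000
P(X≥23) from Σ C(n,i)·p₀^i·(1−p₀)^(n−i)
p-value (one-sided, H₁ greater) = 0.00000
→ bracket: p<0.01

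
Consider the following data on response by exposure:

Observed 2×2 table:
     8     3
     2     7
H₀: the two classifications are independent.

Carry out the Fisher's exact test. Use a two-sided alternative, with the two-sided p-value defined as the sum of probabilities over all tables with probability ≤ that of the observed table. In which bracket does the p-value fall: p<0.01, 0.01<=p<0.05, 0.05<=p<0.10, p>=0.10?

p-value bracket: 0.05<=p<0.10

Margins: r₁=11, r₂=9, c₁=10, c₂=10, n=20
p_obs = C(11,8)·C(9,2)/C(20,10); sum pmf over tables with pmf ≤ p_obs
p-value (two-sided) = 0.06978
→ bracket: 0.05<=p<0.10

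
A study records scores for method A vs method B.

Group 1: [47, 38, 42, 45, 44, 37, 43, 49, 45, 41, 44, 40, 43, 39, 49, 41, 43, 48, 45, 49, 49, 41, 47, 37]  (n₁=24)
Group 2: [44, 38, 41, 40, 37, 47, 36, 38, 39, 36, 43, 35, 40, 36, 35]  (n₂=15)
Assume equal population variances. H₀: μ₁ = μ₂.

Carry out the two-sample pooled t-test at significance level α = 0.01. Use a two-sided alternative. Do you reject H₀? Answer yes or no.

x̄₁=43.583, s₁=3.855, n₁=24
x̄₂=39.000, s₂=3.546, n₂=15
s_p² = [23·3.855² + 14·3.546²]/37 = 13.9955
SE = √(s_p²·(1/24+1/15)) = 1.2313
t = (43.583−39.000)/1.2313 = 3.7223
df = 37
p-value (two-sided) = 0.00065
At α=0.01: p < α → reject H₀

reject H₀: yes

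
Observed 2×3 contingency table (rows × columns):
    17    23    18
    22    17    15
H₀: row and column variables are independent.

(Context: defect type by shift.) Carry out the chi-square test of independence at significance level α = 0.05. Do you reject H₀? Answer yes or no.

reject H₀: no

Row totals [58, 54], col totals [39, 40, 33], n=112
χ² = (17−20.20)²/20.20 + (23−20.71)²/20.71 + (18−17.09)²/17.09 + (22−18.80)²/18.80 + (17−19.29)²/19.29 + (15−15.91)²/15.91 = 1.6730
df = 2
p-value (upper-tail) = 0.43322
At α=0.05: p ≥ α → fail to reject H₀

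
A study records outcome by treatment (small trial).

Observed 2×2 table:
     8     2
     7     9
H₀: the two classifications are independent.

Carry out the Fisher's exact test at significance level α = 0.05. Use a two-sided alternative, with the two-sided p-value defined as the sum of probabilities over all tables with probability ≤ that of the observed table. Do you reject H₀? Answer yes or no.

Margins: r₁=10, r₂=16, c₁=15, c₂=11, n=26
p_obs = C(10,8)·C(16,7)/C(26,15); sum pmf over tables with pmf ≤ p_obs
p-value (two-sided) = 0.10925
At α=0.05: p ≥ α → fail to reject H₀

reject H₀: no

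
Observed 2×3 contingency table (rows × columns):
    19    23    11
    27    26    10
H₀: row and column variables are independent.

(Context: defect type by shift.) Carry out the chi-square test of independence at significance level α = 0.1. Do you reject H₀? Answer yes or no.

reject H₀: no

Row totals [53, 63], col totals [46, 49, 21], n=116
χ² = (19−21.02)²/21.02 + (23−22.39)²/22.39 + (11−9.59)²/9.59 + (27−24.98)²/24.98 + (26−26.61)²/26.61 + (10−11.41)²/11.41 = 0.7662
df = 2
p-value (upper-tail) = 0.68174
At α=0.1: p ≥ α → fail to reject H₀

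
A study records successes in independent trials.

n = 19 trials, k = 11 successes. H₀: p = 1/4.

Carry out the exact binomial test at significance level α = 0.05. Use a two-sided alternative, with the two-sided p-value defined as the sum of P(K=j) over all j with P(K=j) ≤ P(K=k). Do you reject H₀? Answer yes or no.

reject H₀: yes

Exact binomial: n=19, k=11, p₀=1/4=0.2500
P(X=j) = C(n,j)·p₀^j·(1−p₀)^(n−j); p = Σ P(X=j) over j with P(X=j) ≤ P(X=11)
p-value (two-sided) = 0.00229
At α=0.05: p < α → reject H₀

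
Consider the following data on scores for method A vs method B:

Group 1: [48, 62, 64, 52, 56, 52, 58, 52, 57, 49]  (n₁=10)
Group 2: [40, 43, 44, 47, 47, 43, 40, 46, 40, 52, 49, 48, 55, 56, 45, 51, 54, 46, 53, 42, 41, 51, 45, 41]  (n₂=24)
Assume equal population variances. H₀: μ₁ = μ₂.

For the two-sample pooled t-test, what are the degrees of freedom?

degrees of freedom = 32

df = n₁ + n₂ − 2 = 10 + 24 − 2 = 32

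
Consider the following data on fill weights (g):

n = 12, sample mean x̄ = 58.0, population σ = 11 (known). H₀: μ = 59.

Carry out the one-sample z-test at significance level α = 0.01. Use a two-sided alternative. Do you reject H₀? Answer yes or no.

reject H₀: no

SE = σ/√n = 11/√12 = 3.1754
z = (x̄−μ₀)/SE = (58.0−59)/3.1754 = -0.3149
p-value (two-sided) = 0.75282
At α=0.01: p ≥ α → fail to reject H₀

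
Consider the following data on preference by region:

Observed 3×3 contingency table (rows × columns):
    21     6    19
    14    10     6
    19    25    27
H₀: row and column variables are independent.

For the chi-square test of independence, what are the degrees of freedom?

degrees of freedom = 4

df = (r−1)(c−1) = (3−1)·(3−1) = 4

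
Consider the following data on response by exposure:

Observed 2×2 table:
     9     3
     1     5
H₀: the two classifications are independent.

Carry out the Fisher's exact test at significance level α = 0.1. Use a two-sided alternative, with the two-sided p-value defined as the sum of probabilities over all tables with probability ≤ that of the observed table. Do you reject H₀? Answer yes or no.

Margins: r₁=12, r₂=6, c₁=10, c₂=8, n=18
p_obs = C(12,9)·C(6,1)/C(18,10); sum pmf over tables with pmf ≤ p_obs
p-value (two-sided) = 0.04299
At α=0.1: p < α → reject H₀

reject H₀: yes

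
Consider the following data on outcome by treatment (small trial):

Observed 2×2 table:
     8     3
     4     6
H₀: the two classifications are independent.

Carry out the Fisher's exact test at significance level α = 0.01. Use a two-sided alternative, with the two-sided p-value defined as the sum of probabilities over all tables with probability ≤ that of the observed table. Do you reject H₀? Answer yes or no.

Margins: r₁=11, r₂=10, c₁=12, c₂=9, n=21
p_obs = C(11,8)·C(10,4)/C(21,12); sum pmf over tables with pmf ≤ p_obs
p-value (two-sided) = 0.19838
At α=0.01: p ≥ α → fail to reject H₀

reject H₀: no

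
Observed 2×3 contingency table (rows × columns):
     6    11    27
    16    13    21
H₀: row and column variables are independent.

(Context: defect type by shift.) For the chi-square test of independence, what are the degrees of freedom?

degrees of freedom = 2

df = (r−1)(c−1) = (2−1)·(3−1) = 2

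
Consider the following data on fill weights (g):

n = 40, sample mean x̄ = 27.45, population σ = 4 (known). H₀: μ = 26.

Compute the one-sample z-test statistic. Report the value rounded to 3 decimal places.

SE = σ/√n = 4/√40 = 0.6325
z = (x̄−μ₀)/SE = (27.45−26)/0.6325 = 2.2927

test statistic = 2.293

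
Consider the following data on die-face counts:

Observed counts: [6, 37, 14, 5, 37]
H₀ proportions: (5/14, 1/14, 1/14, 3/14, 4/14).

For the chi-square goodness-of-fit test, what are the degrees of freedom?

df = k − 1 = 5 − 1 = 4

degrees of freedom = 4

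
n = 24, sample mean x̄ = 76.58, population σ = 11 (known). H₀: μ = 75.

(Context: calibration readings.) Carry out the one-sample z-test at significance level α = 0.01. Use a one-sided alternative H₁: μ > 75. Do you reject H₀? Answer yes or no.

reject H₀: no

SE = σ/√n = 11/√24 = 2.2454
z = (x̄−μ₀)/SE = (76.58−75)/2.2454 = 0.7037
p-value (one-sided, H₁ greater) = 0.24082
At α=0.01: p ≥ α → fail to reject H₀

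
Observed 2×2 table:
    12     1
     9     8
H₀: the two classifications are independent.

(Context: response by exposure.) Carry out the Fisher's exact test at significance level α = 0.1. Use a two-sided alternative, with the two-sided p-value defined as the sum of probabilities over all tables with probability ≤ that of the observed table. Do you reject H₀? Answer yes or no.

Margins: r₁=13, r₂=17, c₁=21, c₂=9, n=30
p_obs = C(13,12)·C(17,9)/C(30,21); sum pmf over tables with pmf ≤ p_obs
p-value (two-sided) = 0.04168
At α=0.1: p < α → reject H₀

reject H₀: yes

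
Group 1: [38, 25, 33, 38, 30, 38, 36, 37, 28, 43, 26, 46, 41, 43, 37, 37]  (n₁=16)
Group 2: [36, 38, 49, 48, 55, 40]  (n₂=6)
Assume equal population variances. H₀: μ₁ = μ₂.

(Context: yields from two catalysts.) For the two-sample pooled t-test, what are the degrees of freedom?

degrees of freedom = 20

df = n₁ + n₂ − 2 = 16 + 6 − 2 = 20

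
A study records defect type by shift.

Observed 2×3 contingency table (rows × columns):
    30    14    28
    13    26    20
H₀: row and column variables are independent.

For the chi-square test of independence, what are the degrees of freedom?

degrees of freedom = 2

df = (r−1)(c−1) = (2−1)·(3−1) = 2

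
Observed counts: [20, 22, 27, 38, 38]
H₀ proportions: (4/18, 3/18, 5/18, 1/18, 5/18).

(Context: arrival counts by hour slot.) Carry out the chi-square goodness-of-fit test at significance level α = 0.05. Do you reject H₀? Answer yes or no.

n = 145; E_i = n·p_i = [32.22, 24.17, 40.28, 8.06, 40.28]
χ² = (20−32.22)²/32.22 + (22−24.17)²/24.17 + (27−40.28)²/40.28 + (38−8.06)²/8.06 + (38−40.28)²/40.28 = 120.6469
df = 4
p-value (upper-tail) = 0.00000
At α=0.05: p < α → reject H₀

reject H₀: yes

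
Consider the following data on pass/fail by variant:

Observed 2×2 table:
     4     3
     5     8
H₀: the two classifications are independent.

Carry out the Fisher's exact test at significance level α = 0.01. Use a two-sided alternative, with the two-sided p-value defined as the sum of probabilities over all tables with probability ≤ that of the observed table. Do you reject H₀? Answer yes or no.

reject H₀: no

Margins: r₁=7, r₂=13, c₁=9, c₂=11, n=20
p_obs = C(7,4)·C(13,5)/C(20,9); sum pmf over tables with pmf ≤ p_obs
p-value (two-sided) = 0.64241
At α=0.01: p ≥ α → fail to reject H₀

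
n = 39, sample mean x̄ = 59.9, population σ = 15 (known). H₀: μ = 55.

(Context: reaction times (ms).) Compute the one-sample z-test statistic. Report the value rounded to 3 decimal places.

SE = σ/√n = 15/√39 = 2.4019
z = (x̄−μ₀)/SE = (59.9−55)/2.4019 = 2.0400

test statistic = 2.040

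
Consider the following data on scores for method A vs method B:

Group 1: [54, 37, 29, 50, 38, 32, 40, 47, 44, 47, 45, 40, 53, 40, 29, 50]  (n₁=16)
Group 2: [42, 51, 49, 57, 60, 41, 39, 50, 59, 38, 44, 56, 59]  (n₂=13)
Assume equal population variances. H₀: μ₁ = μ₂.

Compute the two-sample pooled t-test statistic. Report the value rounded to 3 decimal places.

x̄₁=42.188, s₁=7.943, n₁=16
x̄₂=49.615, s₂=8.130, n₂=13
s_p² = [15·7.943² + 12·8.130²]/27 = 64.4265
SE = √(s_p²·(1/16+1/13)) = 2.9971
t = (42.188−49.615)/2.9971 = -2.4784
df = 27

test statistic = -2.478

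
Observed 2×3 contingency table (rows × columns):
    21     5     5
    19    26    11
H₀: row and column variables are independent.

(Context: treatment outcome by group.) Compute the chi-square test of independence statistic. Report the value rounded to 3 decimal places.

test statistic = 10.237

Row totals [31, 56], col totals [40, 31, 16], n=87
χ² = (21−14.25)²/14.25 + (5−11.05)²/11.05 + (5−5.70)²/5.70 + (19−25.75)²/25.75 + (26−19.95)²/19.95 + (11−10.30)²/10.30 = 10.2372
df = 2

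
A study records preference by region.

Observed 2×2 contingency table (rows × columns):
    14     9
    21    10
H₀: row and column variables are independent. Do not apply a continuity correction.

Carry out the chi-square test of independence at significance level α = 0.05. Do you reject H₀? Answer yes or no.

Row totals [23, 31], col totals [35, 19], n=54
χ² = (14−14.91)²/14.91 + (9−8.09)²/8.09 + (21−20.09)²/20.09 + (10−10.91)²/10.91 = 0.2734
df = 1
p-value (upper-tail) = 0.60103
At α=0.05: p ≥ α → fail to reject H₀

reject H₀: no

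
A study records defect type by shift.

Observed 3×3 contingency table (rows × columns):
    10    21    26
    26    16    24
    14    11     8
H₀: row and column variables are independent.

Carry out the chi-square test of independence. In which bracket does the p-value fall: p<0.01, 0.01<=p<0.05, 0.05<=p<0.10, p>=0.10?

Row totals [57, 66, 33], col totals [50, 48, 58], n=156
χ² = (10−18.27)²/18.27 + (21−17.54)²/17.54 + (26−21.19)²/21.19 + (26−21.15)²/21.15 + (16−20.31)²/20.31 + (24−24.54)²/24.54 + (14−10.58)²/10.58 + (11−10.15)²/10.15 + (8−12.27)²/12.27 = 10.2164
df = 4
p-value (upper-tail) = 0.03694
→ bracket: 0.01<=p<0.05

p-value bracket: 0.01<=p<0.05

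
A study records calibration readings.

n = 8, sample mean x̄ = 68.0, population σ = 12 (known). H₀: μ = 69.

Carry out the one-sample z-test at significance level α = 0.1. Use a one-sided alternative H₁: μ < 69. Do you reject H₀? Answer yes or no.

reject H₀: no

SE = σ/√n = 12/√8 = 4.2426
z = (x̄−μ₀)/SE = (68.0−69)/4.2426 = -0.2357
p-value (one-sided, H₁ less) = 0.40683
At α=0.1: p ≥ α → fail to reject H₀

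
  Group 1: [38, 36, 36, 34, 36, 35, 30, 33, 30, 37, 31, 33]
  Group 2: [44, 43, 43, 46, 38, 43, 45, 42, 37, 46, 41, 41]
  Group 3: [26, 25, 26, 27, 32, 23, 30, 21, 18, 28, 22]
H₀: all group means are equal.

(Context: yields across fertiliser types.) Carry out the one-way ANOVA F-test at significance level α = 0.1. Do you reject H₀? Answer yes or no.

Group means [34.08, 42.42, 25.27], grand mean 34.171
SSB = Σnᵢ(x̄ᵢ−x̄)² = 1686.956; SSW = ΣΣ(x−x̄ᵢ)² = 336.015
MSB = 1686.956/2 = 843.4781; MSW = 336.015/32 = 10.5005
F = MSB/MSW = 80.3276
df = (2, 32)
p-value (upper-tail) = 0.00000
At α=0.1: p < α → reject H₀

reject H₀: yes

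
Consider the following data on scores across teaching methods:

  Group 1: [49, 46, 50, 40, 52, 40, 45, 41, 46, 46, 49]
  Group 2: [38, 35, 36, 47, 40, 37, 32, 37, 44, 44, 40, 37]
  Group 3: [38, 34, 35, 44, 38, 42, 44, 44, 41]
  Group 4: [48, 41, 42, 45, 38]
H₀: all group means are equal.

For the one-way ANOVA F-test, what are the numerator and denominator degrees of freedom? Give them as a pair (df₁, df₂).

k = 4 groups, N = 37 total
df = (k−1, N−k) = (4−1, 37−4) = (3, 33)

degrees of freedom = [3, 33]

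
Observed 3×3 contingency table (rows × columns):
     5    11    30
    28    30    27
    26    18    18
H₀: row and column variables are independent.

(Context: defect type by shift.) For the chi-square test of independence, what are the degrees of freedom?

degrees of freedom = 4

df = (r−1)(c−1) = (3−1)·(3−1) = 4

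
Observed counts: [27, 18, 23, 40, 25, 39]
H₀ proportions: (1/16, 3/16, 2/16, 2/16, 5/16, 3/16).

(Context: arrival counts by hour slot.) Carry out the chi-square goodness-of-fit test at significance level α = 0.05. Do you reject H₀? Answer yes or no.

n = 172; E_i = n·p_i = [10.75, 32.25, 21.50, 21.50, 53.75, 32.25]
χ² = (27−10.75)²/10.75 + (18−32.25)²/32.25 + (23−21.50)²/21.50 + (40−21.50)²/21.50 + (25−53.75)²/53.75 + (39−32.25)²/32.25 = 63.6744
df = 5
p-value (upper-tail) = 0.00000
At α=0.05: p < α → reject H₀

reject H₀: yes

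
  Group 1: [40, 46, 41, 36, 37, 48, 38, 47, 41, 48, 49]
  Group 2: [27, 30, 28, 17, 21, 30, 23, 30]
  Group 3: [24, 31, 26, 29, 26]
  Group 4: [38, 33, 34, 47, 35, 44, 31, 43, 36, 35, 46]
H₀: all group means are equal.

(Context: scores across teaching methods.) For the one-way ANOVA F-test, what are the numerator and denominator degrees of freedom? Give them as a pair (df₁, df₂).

degrees of freedom = [3, 31]

k = 4 groups, N = 35 total
df = (k−1, N−k) = (4−1, 35−4) = (3, 31)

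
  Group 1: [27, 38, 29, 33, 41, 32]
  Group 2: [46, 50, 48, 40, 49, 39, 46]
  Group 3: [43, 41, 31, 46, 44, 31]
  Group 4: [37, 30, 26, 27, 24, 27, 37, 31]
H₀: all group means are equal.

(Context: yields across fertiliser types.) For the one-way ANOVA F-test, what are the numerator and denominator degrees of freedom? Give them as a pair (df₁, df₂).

degrees of freedom = [3, 23]

k = 4 groups, N = 27 total
df = (k−1, N−k) = (4−1, 27−4) = (3, 23)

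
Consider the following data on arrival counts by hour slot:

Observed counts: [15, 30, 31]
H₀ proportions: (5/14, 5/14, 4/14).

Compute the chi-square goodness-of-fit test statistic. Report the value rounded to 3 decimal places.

test statistic = 9.704

n = 76; E_i = n·p_i = [27.14, 27.14, 21.71]
χ² = (15−27.14)²/27.14 + (30−27.14)²/27.14 + (31−21.71)²/21.71 = 9.7039
df = 2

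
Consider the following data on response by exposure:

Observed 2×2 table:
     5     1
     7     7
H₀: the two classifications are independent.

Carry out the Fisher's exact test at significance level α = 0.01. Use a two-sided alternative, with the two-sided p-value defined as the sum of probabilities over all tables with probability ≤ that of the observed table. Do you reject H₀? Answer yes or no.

reject H₀: no

Margins: r₁=6, r₂=14, c₁=12, c₂=8, n=20
p_obs = C(6,5)·C(14,7)/C(20,12); sum pmf over tables with pmf ≤ p_obs
p-value (two-sided) = 0.32456
At α=0.01: p ≥ α → fail to reject H₀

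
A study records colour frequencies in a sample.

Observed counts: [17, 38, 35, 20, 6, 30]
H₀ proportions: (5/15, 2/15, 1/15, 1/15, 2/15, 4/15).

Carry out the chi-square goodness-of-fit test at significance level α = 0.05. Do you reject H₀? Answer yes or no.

n = 146; E_i = n·p_i = [48.67, 19.47, 9.73, 9.73, 19.47, 38.93]
χ² = (17−48.67)²/48.67 + (38−19.47)²/19.47 + (35−9.73)²/9.73 + (20−9.73)²/9.73 + (6−19.47)²/19.47 + (30−38.93)²/38.93 = 126.0342
df = 5
p-value (upper-tail) = 0.00000
At α=0.05: p < α → reject H₀

reject H₀: yes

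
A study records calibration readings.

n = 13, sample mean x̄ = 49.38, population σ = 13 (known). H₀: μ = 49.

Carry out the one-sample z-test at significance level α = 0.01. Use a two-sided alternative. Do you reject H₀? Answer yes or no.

reject H₀: no

SE = σ/√n = 13/√13 = 3.6056
z = (x̄−μ₀)/SE = (49.38−49)/3.6056 = 0.1054
p-value (two-sided) = 0.91606
At α=0.01: p ≥ α → fail to reject H₀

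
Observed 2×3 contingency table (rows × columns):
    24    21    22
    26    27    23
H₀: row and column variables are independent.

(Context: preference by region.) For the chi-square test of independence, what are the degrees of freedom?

df = (r−1)(c−1) = (2−1)·(3−1) = 2

degrees of freedom = 2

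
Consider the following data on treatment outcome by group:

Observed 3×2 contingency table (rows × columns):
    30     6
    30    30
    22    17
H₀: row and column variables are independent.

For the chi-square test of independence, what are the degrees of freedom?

df = (r−1)(c−1) = (3−1)·(2−1) = 2

degrees of freedom = 2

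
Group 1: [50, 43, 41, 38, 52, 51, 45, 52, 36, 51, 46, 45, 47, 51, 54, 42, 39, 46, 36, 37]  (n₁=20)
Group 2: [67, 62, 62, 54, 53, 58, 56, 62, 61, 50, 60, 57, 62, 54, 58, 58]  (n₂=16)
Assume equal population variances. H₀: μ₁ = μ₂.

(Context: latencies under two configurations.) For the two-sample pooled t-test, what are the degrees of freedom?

degrees of freedom = 34

df = n₁ + n₂ − 2 = 20 + 16 − 2 = 34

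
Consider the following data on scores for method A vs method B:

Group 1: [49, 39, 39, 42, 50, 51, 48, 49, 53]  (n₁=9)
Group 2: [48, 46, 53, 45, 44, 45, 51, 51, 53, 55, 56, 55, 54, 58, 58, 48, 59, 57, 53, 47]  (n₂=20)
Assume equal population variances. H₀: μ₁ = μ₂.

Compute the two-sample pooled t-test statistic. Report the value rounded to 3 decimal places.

test statistic = -2.577

x̄₁=46.667, s₁=5.268, n₁=9
x̄₂=51.800, s₂=4.830, n₂=20
s_p² = [8·5.268² + 19·4.830²]/27 = 24.6370
SE = √(s_p²·(1/9+1/20)) = 1.9923
t = (46.667−51.800)/1.9923 = -2.5766
df = 27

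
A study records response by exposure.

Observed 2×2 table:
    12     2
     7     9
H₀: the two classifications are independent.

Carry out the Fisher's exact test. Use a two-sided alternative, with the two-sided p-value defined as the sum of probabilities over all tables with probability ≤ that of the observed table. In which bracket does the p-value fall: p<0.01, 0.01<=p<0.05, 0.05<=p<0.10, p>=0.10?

Margins: r₁=14, r₂=16, c₁=19, c₂=11, n=30
p_obs = C(14,12)·C(16,7)/C(30,19); sum pmf over tables with pmf ≤ p_obs
p-value (two-sided) = 0.02589
→ bracket: 0.01<=p<0.05

p-value bracket: 0.01<=p<0.05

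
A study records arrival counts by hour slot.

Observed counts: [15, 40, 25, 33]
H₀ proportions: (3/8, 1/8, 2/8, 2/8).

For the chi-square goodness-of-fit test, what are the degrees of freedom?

degrees of freedom = 3

df = k − 1 = 4 − 1 = 3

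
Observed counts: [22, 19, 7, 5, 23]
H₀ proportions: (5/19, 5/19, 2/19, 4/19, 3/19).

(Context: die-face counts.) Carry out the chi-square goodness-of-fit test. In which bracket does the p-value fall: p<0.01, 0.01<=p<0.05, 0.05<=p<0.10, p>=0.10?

p-value bracket: p<0.01

n = 76; E_i = n·p_i = [20.00, 20.00, 8.00, 16.00, 12.00]
χ² = (22−20.00)²/20.00 + (19−20.00)²/20.00 + (7−8.00)²/8.00 + (5−16.00)²/16.00 + (23−12.00)²/12.00 = 18.0208
df = 4
p-value (upper-tail) = 0.00122
→ bracket: p<0.01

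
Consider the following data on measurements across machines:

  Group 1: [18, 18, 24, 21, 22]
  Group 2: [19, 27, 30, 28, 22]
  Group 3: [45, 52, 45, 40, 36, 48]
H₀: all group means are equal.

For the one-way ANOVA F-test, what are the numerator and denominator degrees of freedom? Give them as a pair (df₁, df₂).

k = 3 groups, N = 16 total
df = (k−1, N−k) = (3−1, 16−3) = (2, 13)

degrees of freedom = [2, 13]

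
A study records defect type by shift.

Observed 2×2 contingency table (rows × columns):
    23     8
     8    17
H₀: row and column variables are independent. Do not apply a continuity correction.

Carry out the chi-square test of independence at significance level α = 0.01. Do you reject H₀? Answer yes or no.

Row totals [31, 25], col totals [31, 25], n=56
χ² = (23−17.16)²/17.16 + (8−13.84)²/13.84 + (8−13.84)²/13.84 + (17−11.16)²/11.16 = 9.9697
df = 1
p-value (upper-tail) = 0.00159
At α=0.01: p < α → reject H₀

reject H₀: yes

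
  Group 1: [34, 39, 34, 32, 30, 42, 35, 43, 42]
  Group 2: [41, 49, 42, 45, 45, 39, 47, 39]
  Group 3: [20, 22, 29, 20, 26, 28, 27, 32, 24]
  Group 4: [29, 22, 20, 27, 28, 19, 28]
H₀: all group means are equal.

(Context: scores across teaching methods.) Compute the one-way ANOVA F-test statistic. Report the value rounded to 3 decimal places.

test statistic = 36.624

Group means [36.78, 43.38, 25.33, 24.71], grand mean 32.697
SSB = Σnᵢ(x̄ᵢ−x̄)² = 1996.111; SSW = ΣΣ(x−x̄ᵢ)² = 526.859
MSB = 1996.111/3 = 665.3702; MSW = 526.859/29 = 18.1676
F = MSB/MSW = 36.6241
df = (3, 29)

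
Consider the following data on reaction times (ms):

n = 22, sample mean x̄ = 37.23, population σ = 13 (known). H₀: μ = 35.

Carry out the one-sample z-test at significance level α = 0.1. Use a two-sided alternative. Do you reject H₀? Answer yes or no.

SE = σ/√n = 13/√22 = 2.7716
z = (x̄−μ₀)/SE = (37.23−35)/2.7716 = 0.8046
p-value (two-sided) = 0.42106
At α=0.1: p ≥ α → fail to reject H₀

reject H₀: no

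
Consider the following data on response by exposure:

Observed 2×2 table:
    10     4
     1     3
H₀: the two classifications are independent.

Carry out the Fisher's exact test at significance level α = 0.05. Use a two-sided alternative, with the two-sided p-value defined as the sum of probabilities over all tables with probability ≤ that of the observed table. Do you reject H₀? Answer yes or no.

reject H₀: no

Margins: r₁=14, r₂=4, c₁=11, c₂=7, n=18
p_obs = C(14,10)·C(4,1)/C(18,11); sum pmf over tables with pmf ≤ p_obs
p-value (two-sided) = 0.24510
At α=0.05: p ≥ α → fail to reject H₀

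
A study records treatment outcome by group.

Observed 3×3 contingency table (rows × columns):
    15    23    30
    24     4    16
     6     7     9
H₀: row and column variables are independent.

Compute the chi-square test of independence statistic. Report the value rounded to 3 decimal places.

test statistic = 15.970

Row totals [68, 44, 22], col totals [45, 34, 55], n=134
χ² = (15−22.84)²/22.84 + (23−17.25)²/17.25 + (30−27.91)²/27.91 + (24−14.78)²/14.78 + (4−11.16)²/11.16 + (16−18.06)²/18.06 + (6−7.39)²/7.39 + (7−5.58)²/5.58 + (9−9.03)²/9.03 = 15.9702
df = 4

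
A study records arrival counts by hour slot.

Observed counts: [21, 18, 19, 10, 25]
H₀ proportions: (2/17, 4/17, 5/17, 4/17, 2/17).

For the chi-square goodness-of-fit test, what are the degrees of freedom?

df = k − 1 = 5 − 1 = 4

degrees of freedom = 4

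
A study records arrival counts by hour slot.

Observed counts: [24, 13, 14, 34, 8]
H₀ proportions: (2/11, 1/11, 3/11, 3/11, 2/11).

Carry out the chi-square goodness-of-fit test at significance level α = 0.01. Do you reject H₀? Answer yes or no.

n = 93; E_i = n·p_i = [16.91, 8.45, 25.36, 25.36, 16.91]
χ² = (24−16.91)²/16.91 + (13−8.45)²/8.45 + (14−25.36)²/25.36 + (34−25.36)²/25.36 + (8−16.91)²/16.91 = 18.1434
df = 4
p-value (upper-tail) = 0.00116
At α=0.01: p < α → reject H₀

reject H₀: yes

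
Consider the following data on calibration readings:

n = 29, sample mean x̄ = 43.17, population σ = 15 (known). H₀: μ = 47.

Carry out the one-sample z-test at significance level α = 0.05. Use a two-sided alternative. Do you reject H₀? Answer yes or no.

reject H₀: no

SE = σ/√n = 15/√29 = 2.7854
z = (x̄−μ₀)/SE = (43.17−47)/2.7854 = -1.3750
p-value (two-sided) = 0.16913
At α=0.05: p ≥ α → fail to reject H₀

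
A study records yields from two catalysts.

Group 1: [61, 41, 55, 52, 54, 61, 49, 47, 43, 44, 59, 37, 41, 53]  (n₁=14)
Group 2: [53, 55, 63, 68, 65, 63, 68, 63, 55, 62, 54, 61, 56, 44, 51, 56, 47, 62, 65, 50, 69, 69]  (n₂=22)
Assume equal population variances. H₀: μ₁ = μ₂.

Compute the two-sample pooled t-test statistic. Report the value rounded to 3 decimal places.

test statistic = -3.594

x̄₁=49.786, s₁=7.856, n₁=14
x̄₂=59.045, s₂=7.332, n₂=22
s_p² = [13·7.856² + 21·7.332²]/34 = 56.8033
SE = √(s_p²·(1/14+1/22)) = 2.5767
t = (49.786−59.045)/2.5767 = -3.5937
df = 34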